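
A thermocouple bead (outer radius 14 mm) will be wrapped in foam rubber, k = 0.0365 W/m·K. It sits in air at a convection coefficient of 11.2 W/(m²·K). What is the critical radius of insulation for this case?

For a sphere r_cr = 2k/h = 2×0.0365/11.2
r_cr = 6.52 mm; since the bare radius (14 mm) is above r_cr, any added insulation will reduce heat loss.

r_cr ≈ 6.52 mm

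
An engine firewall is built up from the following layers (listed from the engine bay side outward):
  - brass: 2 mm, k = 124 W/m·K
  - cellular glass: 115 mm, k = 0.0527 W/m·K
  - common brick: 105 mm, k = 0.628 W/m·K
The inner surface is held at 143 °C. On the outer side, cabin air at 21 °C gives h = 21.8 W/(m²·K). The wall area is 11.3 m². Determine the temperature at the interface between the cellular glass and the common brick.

T ≈ 31.9 °C

Using the resistance-network approach (series):
R_brass = L/(kA) = 0.002/(124×11.3) = 1.427×10^-6 K/W
R_cellular glass = L/(kA) = 0.115/(0.0527×11.3) = 0.1931 K/W
R_common brick = L/(kA) = 0.105/(0.628×11.3) = 0.0148 K/W
R_outer film = 1/(h_o·A) = 1/(21.8×11.3) = 0.004059 K/W
R_total = 0.212 K/W;  Q = ΔT/R_total = 122/0.212 = 575.6 W
T_interface = T_inner − Q·ΣR(inner→interface) = 143 − 576×0.1931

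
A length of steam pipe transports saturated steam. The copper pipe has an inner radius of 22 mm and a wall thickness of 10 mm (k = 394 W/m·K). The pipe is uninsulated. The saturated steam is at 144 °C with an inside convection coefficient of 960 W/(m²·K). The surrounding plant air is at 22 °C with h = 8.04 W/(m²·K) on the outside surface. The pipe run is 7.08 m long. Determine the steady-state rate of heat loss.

Q ≈ 1380 W

Radial resistances (cylindrical: R_cond = ln(r_o/r_i)/(2πkL), R_conv = 1/(h·2πrL)):
R_inner film = 1/(h_i·2πr₁L) = 1/(960×2π×0.022×7.08) = 0.001064 K/W
R_copper pipe wall = ln(32/22)/(2π×394×7.08) = 2.138×10^-5 K/W
R_outer film = 1/(h_o·2πr_oL) = 1/(8.04×2π×0.032×7.08) = 0.08737 K/W
R_total = 0.08846 K/W
Q = ΔT/R_total = 122/0.08846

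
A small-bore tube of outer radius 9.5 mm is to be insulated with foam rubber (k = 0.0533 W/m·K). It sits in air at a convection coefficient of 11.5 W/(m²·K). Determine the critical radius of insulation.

r_cr ≈ 4.63 mm

For a cylinder r_cr = k/h = 0.0533/11.5
r_cr = 4.63 mm; since the bare radius (9.5 mm) is above r_cr, any added insulation will reduce heat loss.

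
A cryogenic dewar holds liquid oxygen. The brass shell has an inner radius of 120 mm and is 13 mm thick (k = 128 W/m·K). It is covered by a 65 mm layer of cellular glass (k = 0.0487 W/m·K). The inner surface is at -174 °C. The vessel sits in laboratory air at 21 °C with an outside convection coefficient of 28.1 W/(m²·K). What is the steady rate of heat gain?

Q ≈ 47.5 W

For a spherical shell R = (1/r₁ − 1/r₂)/(4πk); film R = 1/(h·4πr²). In series:
R_brass shell = (1/0.12 − 1/0.133)/(4π×128) = 5.064×10^-4 K/W
R_cellular glass = (1/0.133 − 1/0.198)/(4π×0.0487) = 4.033 K/W
R_outer film = 1/(h·4πr_o²) = 1/(28.1×4π×0.198²) = 0.07224 K/W
R_total = 4.106 K/W
Q = ΔT/R_total = 195/4.106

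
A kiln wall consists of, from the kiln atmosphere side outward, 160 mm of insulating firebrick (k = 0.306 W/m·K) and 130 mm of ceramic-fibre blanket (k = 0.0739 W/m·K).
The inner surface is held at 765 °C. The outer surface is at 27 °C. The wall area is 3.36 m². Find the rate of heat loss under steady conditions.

Treating each layer as a thermal resistance in series:
R_insulating firebrick = L/(kA) = 0.16/(0.306×3.36) = 0.1556 K/W
R_ceramic-fibre blanket = L/(kA) = 0.13/(0.0739×3.36) = 0.5236 K/W
R_total = 0.6792 K/W
Q = ΔT / R_total = 738 / 0.6792

Q ≈ 1090 W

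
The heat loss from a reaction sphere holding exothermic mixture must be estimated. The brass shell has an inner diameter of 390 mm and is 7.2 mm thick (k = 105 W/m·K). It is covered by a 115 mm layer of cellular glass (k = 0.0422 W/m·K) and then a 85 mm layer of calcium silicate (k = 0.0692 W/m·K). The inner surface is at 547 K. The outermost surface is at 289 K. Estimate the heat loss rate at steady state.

Q ≈ 62.2 W

For a spherical shell R = (1/r₁ − 1/r₂)/(4πk); film R = 1/(h·4πr²). In series:
R_brass shell = (1/0.195 − 1/0.2022)/(4π×105) = 1.384×10^-4 K/W
R_cellular glass = (1/0.2022 − 1/0.3172)/(4π×0.0422) = 3.381 K/W
R_calcium silicate = (1/0.3172 − 1/0.4022)/(4π×0.0692) = 0.7662 K/W
R_total = 4.147 K/W
Q = ΔT/R_total = 258/4.147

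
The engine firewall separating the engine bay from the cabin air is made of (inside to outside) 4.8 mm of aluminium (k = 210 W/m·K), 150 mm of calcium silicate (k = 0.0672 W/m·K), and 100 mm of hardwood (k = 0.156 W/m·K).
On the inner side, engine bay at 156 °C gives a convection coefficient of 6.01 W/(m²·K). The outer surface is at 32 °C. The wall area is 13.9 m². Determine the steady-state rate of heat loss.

Thermal resistances in series:
R_inner film = 1/(h_i·A) = 1/(6.01×13.9) = 0.01197 K/W
R_aluminium = L/(kA) = 0.0048/(210×13.9) = 1.644×10^-6 K/W
R_calcium silicate = L/(kA) = 0.15/(0.0672×13.9) = 0.1606 K/W
R_hardwood = L/(kA) = 0.1/(0.156×13.9) = 0.04612 K/W
R_total = 0.2187 K/W
Q = ΔT / R_total = 124 / 0.2187

Q ≈ 567 W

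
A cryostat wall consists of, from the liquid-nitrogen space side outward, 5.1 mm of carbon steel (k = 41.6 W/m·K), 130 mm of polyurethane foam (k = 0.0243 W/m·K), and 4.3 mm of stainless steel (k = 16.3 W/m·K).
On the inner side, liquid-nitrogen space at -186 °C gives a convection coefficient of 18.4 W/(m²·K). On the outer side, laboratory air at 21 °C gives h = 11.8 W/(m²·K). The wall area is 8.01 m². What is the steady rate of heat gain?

Q ≈ 302 W

Using the resistance-network approach (series):
R_inner film = 1/(h_i·A) = 1/(18.4×8.01) = 0.006785 K/W
R_carbon steel = L/(kA) = 0.0051/(41.6×8.01) = 1.531×10^-5 K/W
R_polyurethane foam = L/(kA) = 0.13/(0.0243×8.01) = 0.6679 K/W
R_stainless steel = L/(kA) = 0.0043/(16.3×8.01) = 3.293×10^-5 K/W
R_outer film = 1/(h_o·A) = 1/(11.8×8.01) = 0.01058 K/W
R_total = 0.6853 K/W
Q = ΔT / R_total = 207 / 0.6853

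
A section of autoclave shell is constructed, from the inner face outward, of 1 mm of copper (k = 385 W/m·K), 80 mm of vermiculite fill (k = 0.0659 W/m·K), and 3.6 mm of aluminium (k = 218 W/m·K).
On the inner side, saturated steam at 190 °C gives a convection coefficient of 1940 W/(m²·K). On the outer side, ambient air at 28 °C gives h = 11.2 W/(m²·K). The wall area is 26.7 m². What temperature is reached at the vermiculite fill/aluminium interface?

Model the wall as resistances in series:
R_inner film = 1/(h_i·A) = 1/(1940×26.7) = 1.931×10^-5 K/W
R_copper = L/(kA) = 0.001/(385×26.7) = 9.728×10^-8 K/W
R_vermiculite fill = L/(kA) = 0.08/(0.0659×26.7) = 0.04547 K/W
R_aluminium = L/(kA) = 0.0036/(218×26.7) = 6.185×10^-7 K/W
R_outer film = 1/(h_o·A) = 1/(11.2×26.7) = 0.003344 K/W
R_total = 0.04883 K/W;  Q = ΔT/R_total = 162/0.04883 = 3318 W
T_interface = T_inner − Q·ΣR(inner→interface) = 190 − 3320×0.04549

T ≈ 39.1 °C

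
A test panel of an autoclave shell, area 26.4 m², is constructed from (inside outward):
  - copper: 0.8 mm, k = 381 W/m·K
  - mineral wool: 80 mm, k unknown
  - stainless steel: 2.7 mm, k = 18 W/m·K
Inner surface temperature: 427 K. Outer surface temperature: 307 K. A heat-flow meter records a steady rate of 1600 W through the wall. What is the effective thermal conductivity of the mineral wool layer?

Using the resistance-network approach (series):
R_copper = L/(kA) = 0.0008/(381×26.4) = 7.954×10^-8 K/W
R_stainless steel = L/(kA) = 0.0027/(18×26.4) = 5.682×10^-6 K/W
Sum of known resistances R_other = 5.761×10^-6 K/W
Total R = ΔT/Q = 120/1600 = 0.075 K/W
R_mineral wool = R_total − R_other = 0.07499 K/W
k = L/(R·A) = 0.08/(0.07499×26.4)

k ≈ 0.0404 W/(m·K)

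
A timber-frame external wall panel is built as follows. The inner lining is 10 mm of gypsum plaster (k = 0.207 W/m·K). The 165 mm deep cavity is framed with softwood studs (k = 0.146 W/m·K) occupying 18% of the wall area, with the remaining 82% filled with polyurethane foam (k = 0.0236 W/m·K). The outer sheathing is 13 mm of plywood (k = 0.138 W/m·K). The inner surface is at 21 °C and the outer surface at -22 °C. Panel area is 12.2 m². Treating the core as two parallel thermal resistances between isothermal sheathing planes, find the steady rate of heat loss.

Sheathing layers in series; stud and cavity paths in parallel between them.
R_inner = 0.01/(0.207×12.2) = 0.00396 K/W
R_stud  = 0.165/(0.146×0.18×12.2) = 0.5146 K/W
R_cav   = 0.165/(0.0236×0.82×12.2) = 0.6989 K/W
1/R_core = 1/R_stud + 1/R_cav → R_core = 0.2964 K/W
R_outer = 0.013/(0.138×12.2) = 0.007722 K/W
R_total = 0.3081 K/W
Q = ΔT/R_total = 43/0.3081

Q ≈ 140 W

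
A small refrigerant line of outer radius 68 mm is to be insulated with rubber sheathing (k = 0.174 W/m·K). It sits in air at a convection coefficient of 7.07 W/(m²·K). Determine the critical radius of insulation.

For a cylinder r_cr = k/h = 0.174/7.07
r_cr = 24.6 mm; since the bare radius (68 mm) is above r_cr, any added insulation will reduce heat loss.

r_cr ≈ 24.6 mm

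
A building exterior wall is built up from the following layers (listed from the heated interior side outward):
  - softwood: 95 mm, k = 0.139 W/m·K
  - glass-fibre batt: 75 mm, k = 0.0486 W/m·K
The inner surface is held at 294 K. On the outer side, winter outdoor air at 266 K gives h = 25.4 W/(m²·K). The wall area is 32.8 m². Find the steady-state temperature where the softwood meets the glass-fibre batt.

T ≈ 286 K

Thermal resistances in series:
R_softwood = L/(kA) = 0.095/(0.139×32.8) = 0.02084 K/W
R_glass-fibre batt = L/(kA) = 0.075/(0.0486×32.8) = 0.04705 K/W
R_outer film = 1/(h_o·A) = 1/(25.4×32.8) = 0.0012 K/W
R_total = 0.06909 K/W;  Q = ΔT/R_total = 28/0.06909 = 405.3 W
T_interface = T_inner − Q·ΣR(inner→interface) = 294 − 405×0.02084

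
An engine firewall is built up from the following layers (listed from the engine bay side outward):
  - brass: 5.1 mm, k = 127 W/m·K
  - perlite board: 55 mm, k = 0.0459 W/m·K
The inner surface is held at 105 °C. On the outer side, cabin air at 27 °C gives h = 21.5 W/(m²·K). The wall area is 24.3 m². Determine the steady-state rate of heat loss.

Q ≈ 1520 W

Series thermal resistances:
R_brass = L/(kA) = 0.0051/(127×24.3) = 1.653×10^-6 K/W
R_perlite board = L/(kA) = 0.055/(0.0459×24.3) = 0.04931 K/W
R_outer film = 1/(h_o·A) = 1/(21.5×24.3) = 0.001914 K/W
R_total = 0.05123 K/W
Q = ΔT / R_total = 78 / 0.05123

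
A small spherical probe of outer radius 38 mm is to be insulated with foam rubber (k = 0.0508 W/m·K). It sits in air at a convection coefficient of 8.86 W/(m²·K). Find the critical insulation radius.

For a sphere r_cr = 2k/h = 2×0.0508/8.86
r_cr = 11.5 mm; since the bare radius (38 mm) is above r_cr, any added insulation will reduce heat loss.

r_cr ≈ 11.5 mm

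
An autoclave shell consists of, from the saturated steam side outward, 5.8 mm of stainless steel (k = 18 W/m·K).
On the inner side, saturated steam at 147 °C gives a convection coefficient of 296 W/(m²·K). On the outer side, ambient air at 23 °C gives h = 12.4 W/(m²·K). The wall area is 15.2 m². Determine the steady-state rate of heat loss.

Q ≈ 22300 W

Treating each layer as a thermal resistance in series:
R_inner film = 1/(h_i·A) = 1/(296×15.2) = 2.223×10^-4 K/W
R_stainless steel = L/(kA) = 0.0058/(18×15.2) = 2.12×10^-5 K/W
R_outer film = 1/(h_o·A) = 1/(12.4×15.2) = 0.005306 K/W
R_total = 0.005549 K/W
Q = ΔT / R_total = 124 / 0.005549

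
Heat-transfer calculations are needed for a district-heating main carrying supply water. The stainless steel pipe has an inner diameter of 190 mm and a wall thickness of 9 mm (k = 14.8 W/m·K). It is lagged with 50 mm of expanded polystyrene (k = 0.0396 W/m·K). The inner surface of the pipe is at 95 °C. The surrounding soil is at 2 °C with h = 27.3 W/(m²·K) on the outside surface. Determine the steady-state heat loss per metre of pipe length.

q′ ≈ 57.5 W/m

For a radial system each layer contributes R = ln(r_out/r_in)/(2πkL); films add R = 1/(hA).
R_stainless steel pipe wall = ln(104/95)/(2π×14.8×1) = 9.734×10^-4 K/W
R_expanded polystyrene = ln(154/104)/(2π×0.0396×1) = 1.578 K/W
R_outer film = 1/(h_o·2πr_oL) = 1/(27.3×2π×0.154×1) = 0.03786 K/W
R_total = 1.617 K/W
Q = ΔT/R_total = 93/1.617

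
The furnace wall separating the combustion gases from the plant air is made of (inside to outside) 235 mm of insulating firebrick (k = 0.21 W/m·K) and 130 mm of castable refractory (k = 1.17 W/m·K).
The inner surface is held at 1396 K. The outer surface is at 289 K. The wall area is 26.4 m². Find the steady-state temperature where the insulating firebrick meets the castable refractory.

T ≈ 389 K

Thermal resistances in series:
R_insulating firebrick = L/(kA) = 0.235/(0.21×26.4) = 0.04239 K/W
R_castable refractory = L/(kA) = 0.13/(1.17×26.4) = 0.004209 K/W
R_total = 0.0466 K/W;  Q = ΔT/R_total = 1107/0.0466 = 23760 W
T_interface = T_inner − Q·ΣR(inner→interface) = 1396 − 23800×0.04239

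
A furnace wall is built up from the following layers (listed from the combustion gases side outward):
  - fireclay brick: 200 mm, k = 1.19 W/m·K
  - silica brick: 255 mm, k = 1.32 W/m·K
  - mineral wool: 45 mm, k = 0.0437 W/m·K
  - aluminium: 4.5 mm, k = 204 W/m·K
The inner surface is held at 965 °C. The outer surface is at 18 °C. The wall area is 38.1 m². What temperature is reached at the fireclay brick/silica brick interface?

Thermal resistances in series:
R_fireclay brick = L/(kA) = 0.2/(1.19×38.1) = 0.004411 K/W
R_silica brick = L/(kA) = 0.255/(1.32×38.1) = 0.00507 K/W
R_mineral wool = L/(kA) = 0.045/(0.0437×38.1) = 0.02703 K/W
R_aluminium = L/(kA) = 0.0045/(204×38.1) = 5.79×10^-7 K/W
R_total = 0.03651 K/W;  Q = ΔT/R_total = 947/0.03651 = 25940 W
T_interface = T_inner − Q·ΣR(inner→interface) = 965 − 25900×0.004411

T ≈ 851 °C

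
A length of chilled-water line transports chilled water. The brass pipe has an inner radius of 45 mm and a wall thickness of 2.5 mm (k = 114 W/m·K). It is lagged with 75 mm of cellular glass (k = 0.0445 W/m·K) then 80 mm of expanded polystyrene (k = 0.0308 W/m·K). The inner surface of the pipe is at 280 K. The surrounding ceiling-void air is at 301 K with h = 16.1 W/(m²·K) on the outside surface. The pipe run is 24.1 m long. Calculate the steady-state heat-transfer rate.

For a radial system each layer contributes R = ln(r_out/r_in)/(2πkL); films add R = 1/(hA).
R_brass pipe wall = ln(47.5/45)/(2π×114×24.1) = 3.132×10^-6 K/W
R_cellular glass = ln(122.5/47.5)/(2π×0.0445×24.1) = 0.1406 K/W
R_expanded polystyrene = ln(202.5/122.5)/(2π×0.0308×24.1) = 0.1078 K/W
R_outer film = 1/(h_o·2πr_oL) = 1/(16.1×2π×0.2025×24.1) = 0.002026 K/W
R_total = 0.2504 K/W
Q = ΔT/R_total = 21/0.2504

Q ≈ 83.9 W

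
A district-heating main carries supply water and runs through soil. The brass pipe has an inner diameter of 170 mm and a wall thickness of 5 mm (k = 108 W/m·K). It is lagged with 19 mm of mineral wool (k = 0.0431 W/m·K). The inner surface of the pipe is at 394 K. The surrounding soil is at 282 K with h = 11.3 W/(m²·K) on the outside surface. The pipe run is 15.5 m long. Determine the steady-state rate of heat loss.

For a radial system each layer contributes R = ln(r_out/r_in)/(2πkL); films add R = 1/(hA).
R_brass pipe wall = ln(90/85)/(2π×108×15.5) = 5.434×10^-6 K/W
R_mineral wool = ln(109/90)/(2π×0.0431×15.5) = 0.04563 K/W
R_outer film = 1/(h_o·2πr_oL) = 1/(11.3×2π×0.109×15.5) = 0.008336 K/W
R_total = 0.05397 K/W
Q = ΔT/R_total = 112/0.05397

Q ≈ 2080 W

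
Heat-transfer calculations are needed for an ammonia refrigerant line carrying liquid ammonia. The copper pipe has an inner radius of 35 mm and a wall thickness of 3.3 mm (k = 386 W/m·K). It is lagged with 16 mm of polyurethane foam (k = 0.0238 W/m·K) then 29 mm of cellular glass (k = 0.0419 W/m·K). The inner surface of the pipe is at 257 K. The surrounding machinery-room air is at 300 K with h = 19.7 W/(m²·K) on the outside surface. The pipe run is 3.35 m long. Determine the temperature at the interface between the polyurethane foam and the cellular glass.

Per-layer cylindrical resistances, series-summed:
R_copper pipe wall = ln(38.3/35)/(2π×386×3.35) = 1.109×10^-5 K/W
R_polyurethane foam = ln(54.3/38.3)/(2π×0.0238×3.35) = 0.6968 K/W
R_cellular glass = ln(83.3/54.3)/(2π×0.0419×3.35) = 0.4852 K/W
R_outer film = 1/(h_o·2πr_oL) = 1/(19.7×2π×0.0833×3.35) = 0.02895 K/W
R_total = 1.211 K/W
Q = ΔT/R_total = 43/1.211
Q = 35.5 W
T_interface = T_inner + Q·ΣR(inner→interface) = 257 + 35.5×0.6968

T ≈ 282 K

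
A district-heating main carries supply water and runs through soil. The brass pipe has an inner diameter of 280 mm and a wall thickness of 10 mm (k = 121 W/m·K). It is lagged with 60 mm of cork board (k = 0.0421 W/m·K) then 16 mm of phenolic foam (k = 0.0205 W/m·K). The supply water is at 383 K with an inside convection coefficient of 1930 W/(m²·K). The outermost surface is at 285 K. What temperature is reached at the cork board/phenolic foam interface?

T ≈ 315 K

Radial resistances (cylindrical: R_cond = ln(r_o/r_i)/(2πkL), R_conv = 1/(h·2πrL)):
R_inner film = 1/(h_i·2πr₁L) = 1/(1930×2π×0.14×1) = 5.89×10^-4 K/W
R_brass pipe wall = ln(150/140)/(2π×121×1) = 9.075×10^-5 K/W
R_cork board = ln(210/150)/(2π×0.0421×1) = 1.272 K/W
R_phenolic foam = ln(226/210)/(2π×0.0205×1) = 0.5701 K/W
R_total = 1.843 K/W
Q = ΔT/R_total = 98/1.843
Q = 53.2 W/m
T_interface = T_inner − Q·ΣR(inner→interface) = 383 − 53.2×1.273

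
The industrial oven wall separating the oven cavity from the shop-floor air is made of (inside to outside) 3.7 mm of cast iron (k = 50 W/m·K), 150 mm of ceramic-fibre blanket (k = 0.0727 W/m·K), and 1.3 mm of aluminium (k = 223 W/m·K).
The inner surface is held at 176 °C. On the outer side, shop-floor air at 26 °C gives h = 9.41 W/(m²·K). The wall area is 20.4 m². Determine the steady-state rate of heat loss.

Series thermal resistances:
R_cast iron = L/(kA) = 0.0037/(50×20.4) = 3.627×10^-6 K/W
R_ceramic-fibre blanket = L/(kA) = 0.15/(0.0727×20.4) = 0.1011 K/W
R_aluminium = L/(kA) = 0.0013/(223×20.4) = 2.858×10^-7 K/W
R_outer film = 1/(h_o·A) = 1/(9.41×20.4) = 0.005209 K/W
R_total = 0.1064 K/W
Q = ΔT / R_total = 150 / 0.1064

Q ≈ 1410 W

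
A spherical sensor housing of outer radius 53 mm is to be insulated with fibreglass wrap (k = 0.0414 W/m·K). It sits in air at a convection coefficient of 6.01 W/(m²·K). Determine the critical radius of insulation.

For a sphere r_cr = 2k/h = 2×0.0414/6.01
r_cr = 13.8 mm; since the bare radius (53 mm) is above r_cr, any added insulation will reduce heat loss.

r_cr ≈ 13.8 mm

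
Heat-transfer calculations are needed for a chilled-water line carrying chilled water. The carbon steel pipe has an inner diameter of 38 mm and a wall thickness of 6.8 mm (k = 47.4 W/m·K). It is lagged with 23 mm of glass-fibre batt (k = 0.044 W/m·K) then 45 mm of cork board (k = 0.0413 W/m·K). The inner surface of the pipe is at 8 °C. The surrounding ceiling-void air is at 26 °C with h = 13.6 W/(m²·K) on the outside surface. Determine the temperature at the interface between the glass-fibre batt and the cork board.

T ≈ 16.4 °C

Radial resistances (cylindrical: R_cond = ln(r_o/r_i)/(2πkL), R_conv = 1/(h·2πrL)):
R_carbon steel pipe wall = ln(25.8/19)/(2π×47.4×1) = 0.001027 K/W
R_glass-fibre batt = ln(48.8/25.8)/(2π×0.044×1) = 2.305 K/W
R_cork board = ln(93.8/48.8)/(2π×0.0413×1) = 2.518 K/W
R_outer film = 1/(h_o·2πr_oL) = 1/(13.6×2π×0.0938×1) = 0.1248 K/W
R_total = 4.949 K/W
Q = ΔT/R_total = 18/4.949
Q = 3.64 W/m
T_interface = T_inner + Q·ΣR(inner→interface) = 8 + 3.64×2.306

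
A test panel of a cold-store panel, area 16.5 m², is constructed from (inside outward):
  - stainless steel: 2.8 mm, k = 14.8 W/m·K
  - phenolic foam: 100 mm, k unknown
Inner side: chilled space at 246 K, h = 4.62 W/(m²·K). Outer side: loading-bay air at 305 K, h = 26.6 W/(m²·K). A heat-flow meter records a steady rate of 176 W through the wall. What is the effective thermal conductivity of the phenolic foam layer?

k ≈ 0.019 W/(m·K)

Model the wall as resistances in series:
R_inner film = 1/(h_i·A) = 1/(4.62×16.5) = 0.01312 K/W
R_stainless steel = L/(kA) = 0.0028/(14.8×16.5) = 1.147×10^-5 K/W
R_outer film = 1/(h_o·A) = 1/(26.6×16.5) = 0.002278 K/W
Sum of known resistances R_other = 0.01541 K/W
Total R = ΔT/Q = 59/176 = 0.3352 K/W
R_phenolic foam = R_total − R_other = 0.3198 K/W
k = L/(R·A) = 0.1/(0.3198×16.5)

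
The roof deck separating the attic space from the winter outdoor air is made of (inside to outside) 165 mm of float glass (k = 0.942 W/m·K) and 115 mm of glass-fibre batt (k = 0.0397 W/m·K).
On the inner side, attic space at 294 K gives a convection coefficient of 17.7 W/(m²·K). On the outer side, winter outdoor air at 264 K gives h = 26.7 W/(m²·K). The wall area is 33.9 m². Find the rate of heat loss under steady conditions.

Q ≈ 321 W

Using the resistance-network approach (series):
R_inner film = 1/(h_i·A) = 1/(17.7×33.9) = 0.001667 K/W
R_float glass = L/(kA) = 0.165/(0.942×33.9) = 0.005167 K/W
R_glass-fibre batt = L/(kA) = 0.115/(0.0397×33.9) = 0.08545 K/W
R_outer film = 1/(h_o·A) = 1/(26.7×33.9) = 0.001105 K/W
R_total = 0.09339 K/W
Q = ΔT / R_total = 30 / 0.09339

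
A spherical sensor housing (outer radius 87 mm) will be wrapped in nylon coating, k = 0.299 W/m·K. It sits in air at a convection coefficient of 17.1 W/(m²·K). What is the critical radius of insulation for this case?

r_cr ≈ 35 mm

For a sphere r_cr = 2k/h = 2×0.299/17.1
r_cr = 35 mm; since the bare radius (87 mm) is above r_cr, any added insulation will reduce heat loss.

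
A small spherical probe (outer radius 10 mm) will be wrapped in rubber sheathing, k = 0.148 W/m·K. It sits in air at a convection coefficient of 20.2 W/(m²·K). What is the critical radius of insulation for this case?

r_cr ≈ 14.7 mm

For a sphere r_cr = 2k/h = 2×0.148/20.2
r_cr = 14.7 mm; since the bare radius (10 mm) is below r_cr, adding a thin layer of insulation will *increase* heat loss.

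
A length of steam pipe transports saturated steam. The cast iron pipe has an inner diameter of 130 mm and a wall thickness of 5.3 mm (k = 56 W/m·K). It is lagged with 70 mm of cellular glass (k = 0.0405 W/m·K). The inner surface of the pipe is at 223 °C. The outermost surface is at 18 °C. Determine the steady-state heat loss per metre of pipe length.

q′ ≈ 75.5 W/m

Radial resistances (cylindrical: R_cond = ln(r_o/r_i)/(2πkL), R_conv = 1/(h·2πrL)):
R_cast iron pipe wall = ln(70.3/65)/(2π×56×1) = 2.228×10^-4 K/W
R_cellular glass = ln(140.3/70.3)/(2π×0.0405×1) = 2.716 K/W
R_total = 2.716 K/W
Q = ΔT/R_total = 205/2.716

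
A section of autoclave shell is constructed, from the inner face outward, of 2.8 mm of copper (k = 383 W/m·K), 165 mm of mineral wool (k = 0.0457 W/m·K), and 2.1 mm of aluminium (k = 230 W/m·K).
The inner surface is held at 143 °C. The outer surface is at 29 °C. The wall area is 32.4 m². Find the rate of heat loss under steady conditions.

Using the resistance-network approach (series):
R_copper = L/(kA) = 0.0028/(383×32.4) = 2.256×10^-7 K/W
R_mineral wool = L/(kA) = 0.165/(0.0457×32.4) = 0.1114 K/W
R_aluminium = L/(kA) = 0.0021/(230×32.4) = 2.818×10^-7 K/W
R_total = 0.1114 K/W
Q = ΔT / R_total = 114 / 0.1114

Q ≈ 1020 W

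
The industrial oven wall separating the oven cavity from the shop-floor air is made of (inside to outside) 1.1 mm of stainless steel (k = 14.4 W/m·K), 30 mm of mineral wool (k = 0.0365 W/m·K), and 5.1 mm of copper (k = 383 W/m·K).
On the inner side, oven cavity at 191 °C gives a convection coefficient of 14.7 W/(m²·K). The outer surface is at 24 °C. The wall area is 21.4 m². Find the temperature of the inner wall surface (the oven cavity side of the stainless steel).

T ≈ 178 °C

Series thermal resistances:
R_inner film = 1/(h_i·A) = 1/(14.7×21.4) = 0.003179 K/W
R_stainless steel = L/(kA) = 0.0011/(14.4×21.4) = 3.57×10^-6 K/W
R_mineral wool = L/(kA) = 0.03/(0.0365×21.4) = 0.03841 K/W
R_copper = L/(kA) = 0.0051/(383×21.4) = 6.222×10^-7 K/W
R_total = 0.04159 K/W;  Q = ΔT/R_total = 167/0.04159 = 4015 W
T_interface = T_inner − Q·ΣR(inner→interface) = 191 − 4020×0.003179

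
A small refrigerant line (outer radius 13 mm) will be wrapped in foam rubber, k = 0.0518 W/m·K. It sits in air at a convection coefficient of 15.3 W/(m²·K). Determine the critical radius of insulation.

For a cylinder r_cr = k/h = 0.0518/15.3
r_cr = 3.39 mm; since the bare radius (13 mm) is above r_cr, any added insulation will reduce heat loss.

r_cr ≈ 3.39 mm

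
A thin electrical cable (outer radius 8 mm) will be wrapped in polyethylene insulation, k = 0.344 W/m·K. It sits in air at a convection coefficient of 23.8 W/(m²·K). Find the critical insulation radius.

For a cylinder r_cr = k/h = 0.344/23.8
r_cr = 14.5 mm; since the bare radius (8 mm) is below r_cr, adding a thin layer of insulation will *increase* heat loss.

r_cr ≈ 14.5 mm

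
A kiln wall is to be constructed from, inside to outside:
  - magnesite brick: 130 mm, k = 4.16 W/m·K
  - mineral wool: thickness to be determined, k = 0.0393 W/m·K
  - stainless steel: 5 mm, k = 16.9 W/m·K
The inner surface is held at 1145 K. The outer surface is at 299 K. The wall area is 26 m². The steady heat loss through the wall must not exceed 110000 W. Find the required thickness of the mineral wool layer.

Treating each layer as a thermal resistance in series:
R_magnesite brick = L/(kA) = 0.13/(4.16×26) = 0.001202 K/W
R_stainless steel = L/(kA) = 0.005/(16.9×26) = 1.138×10^-5 K/W
Sum of the known resistances R_other = 0.001213 K/W
Required total resistance R_tot = ΔT/Q_allow = 846/110000 = 0.007691 K/W
R_mineral wool = R_tot − R_other = 0.006478 K/W
L = R·k·A = 0.006478×0.0393×26

L ≈ 6.62 mm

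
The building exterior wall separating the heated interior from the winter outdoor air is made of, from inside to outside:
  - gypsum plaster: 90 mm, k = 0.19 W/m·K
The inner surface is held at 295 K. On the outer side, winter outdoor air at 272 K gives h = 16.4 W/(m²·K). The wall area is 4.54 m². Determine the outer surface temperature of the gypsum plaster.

T ≈ 275 K

Thermal resistances in series:
R_gypsum plaster = L/(kA) = 0.09/(0.19×4.54) = 0.1043 K/W
R_outer film = 1/(h_o·A) = 1/(16.4×4.54) = 0.01343 K/W
R_total = 0.1178 K/W;  Q = ΔT/R_total = 23/0.1178 = 195.3 W
T_interface = T_inner − Q·ΣR(inner→interface) = 295 − 195×0.1043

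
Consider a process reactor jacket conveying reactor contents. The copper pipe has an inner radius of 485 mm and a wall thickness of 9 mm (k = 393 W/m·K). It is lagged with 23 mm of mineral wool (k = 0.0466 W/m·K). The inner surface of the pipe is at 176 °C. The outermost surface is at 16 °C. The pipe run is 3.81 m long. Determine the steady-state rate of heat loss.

Q ≈ 3920 W

Treating each annulus and film as a series resistance:
R_copper pipe wall = ln(494/485)/(2π×393×3.81) = 1.954×10^-6 K/W
R_mineral wool = ln(517/494)/(2π×0.0466×3.81) = 0.04079 K/W
R_total = 0.0408 K/W
Q = ΔT/R_total = 160/0.0408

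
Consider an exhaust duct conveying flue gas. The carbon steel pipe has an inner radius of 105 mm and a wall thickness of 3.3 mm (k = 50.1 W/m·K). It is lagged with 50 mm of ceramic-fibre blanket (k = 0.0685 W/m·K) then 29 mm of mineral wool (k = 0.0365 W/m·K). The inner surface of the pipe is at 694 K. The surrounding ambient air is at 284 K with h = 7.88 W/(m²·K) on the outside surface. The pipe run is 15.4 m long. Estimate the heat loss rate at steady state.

Q ≈ 3660 W

For a radial system each layer contributes R = ln(r_out/r_in)/(2πkL); films add R = 1/(hA).
R_carbon steel pipe wall = ln(108.3/105)/(2π×50.1×15.4) = 6.383×10^-6 K/W
R_ceramic-fibre blanket = ln(158.3/108.3)/(2π×0.0685×15.4) = 0.05727 K/W
R_mineral wool = ln(187.3/158.3)/(2π×0.0365×15.4) = 0.04763 K/W
R_outer film = 1/(h_o·2πr_oL) = 1/(7.88×2π×0.1873×15.4) = 0.007002 K/W
R_total = 0.1119 K/W
Q = ΔT/R_total = 410/0.1119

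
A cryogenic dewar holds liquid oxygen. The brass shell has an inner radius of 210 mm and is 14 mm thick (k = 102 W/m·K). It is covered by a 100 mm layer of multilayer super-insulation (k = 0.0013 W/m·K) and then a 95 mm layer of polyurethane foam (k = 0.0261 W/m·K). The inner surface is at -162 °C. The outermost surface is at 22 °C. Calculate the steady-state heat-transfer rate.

For a spherical shell R = (1/r₁ − 1/r₂)/(4πk); film R = 1/(h·4πr²). In series:
R_brass shell = (1/0.21 − 1/0.224)/(4π×102) = 2.322×10^-4 K/W
R_multilayer super-insulation = (1/0.224 − 1/0.324)/(4π×0.0013) = 84.34 K/W
R_polyurethane foam = (1/0.324 − 1/0.419)/(4π×0.0261) = 2.134 K/W
R_total = 86.48 K/W
Q = ΔT/R_total = 184/86.48

Q ≈ 2.13 W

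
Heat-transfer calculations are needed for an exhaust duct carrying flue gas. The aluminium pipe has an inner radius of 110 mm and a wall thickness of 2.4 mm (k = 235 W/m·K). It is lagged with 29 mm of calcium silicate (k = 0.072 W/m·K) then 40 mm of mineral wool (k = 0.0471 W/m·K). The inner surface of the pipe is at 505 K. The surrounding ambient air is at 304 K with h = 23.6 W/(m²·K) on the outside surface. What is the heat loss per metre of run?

Treating each annulus and film as a series resistance:
R_aluminium pipe wall = ln(112.4/110)/(2π×235×1) = 1.462×10^-5 K/W
R_calcium silicate = ln(141.4/112.4)/(2π×0.072×1) = 0.5074 K/W
R_mineral wool = ln(181.4/141.4)/(2π×0.0471×1) = 0.8418 K/W
R_outer film = 1/(h_o·2πr_oL) = 1/(23.6×2π×0.1814×1) = 0.03718 K/W
R_total = 1.386 K/W
Q = ΔT/R_total = 201/1.386

q′ ≈ 145 W/m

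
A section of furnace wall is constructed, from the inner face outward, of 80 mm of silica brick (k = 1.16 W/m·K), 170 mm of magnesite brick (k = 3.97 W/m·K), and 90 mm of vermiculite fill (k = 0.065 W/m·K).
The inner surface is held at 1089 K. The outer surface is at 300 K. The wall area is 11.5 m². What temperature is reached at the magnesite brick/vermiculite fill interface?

T ≈ 1030 K

Treating each layer as a thermal resistance in series:
R_silica brick = L/(kA) = 0.08/(1.16×11.5) = 0.005997 K/W
R_magnesite brick = L/(kA) = 0.17/(3.97×11.5) = 0.003724 K/W
R_vermiculite fill = L/(kA) = 0.09/(0.065×11.5) = 0.1204 K/W
R_total = 0.1301 K/W;  Q = ΔT/R_total = 789/0.1301 = 6064 W
T_interface = T_inner − Q·ΣR(inner→interface) = 1089 − 6060×0.009721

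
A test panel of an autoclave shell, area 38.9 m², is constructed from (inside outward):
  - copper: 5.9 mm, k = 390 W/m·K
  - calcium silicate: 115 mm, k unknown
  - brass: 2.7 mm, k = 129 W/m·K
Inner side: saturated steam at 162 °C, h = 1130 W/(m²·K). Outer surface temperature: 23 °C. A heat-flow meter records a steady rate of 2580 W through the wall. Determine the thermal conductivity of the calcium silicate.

k ≈ 0.0549 W/(m·K)

Thermal resistances in series:
R_inner film = 1/(h_i·A) = 1/(1130×38.9) = 2.275×10^-5 K/W
R_copper = L/(kA) = 0.0059/(390×38.9) = 3.889×10^-7 K/W
R_brass = L/(kA) = 0.0027/(129×38.9) = 5.381×10^-7 K/W
Sum of known resistances R_other = 2.368×10^-5 K/W
Total R = ΔT/Q = 139/2580 = 0.05388 K/W
R_calcium silicate = R_total − R_other = 0.05385 K/W
k = L/(R·A) = 0.115/(0.05385×38.9)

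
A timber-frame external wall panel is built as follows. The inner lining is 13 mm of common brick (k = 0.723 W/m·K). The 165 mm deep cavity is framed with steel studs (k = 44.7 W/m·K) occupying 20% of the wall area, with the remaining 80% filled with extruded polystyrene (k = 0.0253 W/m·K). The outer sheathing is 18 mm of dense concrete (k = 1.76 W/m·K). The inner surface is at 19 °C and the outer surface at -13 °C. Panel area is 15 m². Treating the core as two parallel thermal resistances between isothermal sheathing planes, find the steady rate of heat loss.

Q ≈ 10300 W

Sheathing layers in series; stud and cavity paths in parallel between them.
R_inner = 0.013/(0.723×15) = 0.001199 K/W
R_stud  = 0.165/(44.7×0.2×15) = 0.00123 K/W
R_cav   = 0.165/(0.0253×0.8×15) = 0.5435 K/W
1/R_core = 1/R_stud + 1/R_cav → R_core = 0.001228 K/W
R_outer = 0.018/(1.76×15) = 6.818×10^-4 K/W
R_total = 0.003108 K/W
Q = ΔT/R_total = 32/0.003108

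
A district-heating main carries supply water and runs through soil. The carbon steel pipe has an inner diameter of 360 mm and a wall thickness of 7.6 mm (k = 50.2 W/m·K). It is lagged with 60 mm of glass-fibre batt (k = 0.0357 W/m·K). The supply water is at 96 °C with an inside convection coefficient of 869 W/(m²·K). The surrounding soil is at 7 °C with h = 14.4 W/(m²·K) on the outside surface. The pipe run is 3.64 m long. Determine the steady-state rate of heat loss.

Q ≈ 253 W

Treating each annulus and film as a series resistance:
R_inner film = 1/(h_i·2πr₁L) = 1/(869×2π×0.18×3.64) = 2.795×10^-4 K/W
R_carbon steel pipe wall = ln(187.6/180)/(2π×50.2×3.64) = 3.602×10^-5 K/W
R_glass-fibre batt = ln(247.6/187.6)/(2π×0.0357×3.64) = 0.3399 K/W
R_outer film = 1/(h_o·2πr_oL) = 1/(14.4×2π×0.2476×3.64) = 0.01226 K/W
R_total = 0.3525 K/W
Q = ΔT/R_total = 89/0.3525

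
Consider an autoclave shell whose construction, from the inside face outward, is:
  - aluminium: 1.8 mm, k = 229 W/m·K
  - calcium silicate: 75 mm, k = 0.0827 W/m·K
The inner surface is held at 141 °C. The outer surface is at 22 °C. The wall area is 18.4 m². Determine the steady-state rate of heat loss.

Q ≈ 2410 W

Model the wall as resistances in series:
R_aluminium = L/(kA) = 0.0018/(229×18.4) = 4.272×10^-7 K/W
R_calcium silicate = L/(kA) = 0.075/(0.0827×18.4) = 0.04929 K/W
R_total = 0.04929 K/W
Q = ΔT / R_total = 119 / 0.04929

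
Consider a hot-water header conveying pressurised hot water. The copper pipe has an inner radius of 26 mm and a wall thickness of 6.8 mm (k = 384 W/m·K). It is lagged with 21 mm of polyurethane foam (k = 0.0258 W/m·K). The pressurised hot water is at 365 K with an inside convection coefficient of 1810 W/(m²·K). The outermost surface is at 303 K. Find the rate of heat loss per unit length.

q′ ≈ 20.3 W/m

Radial resistances (cylindrical: R_cond = ln(r_o/r_i)/(2πkL), R_conv = 1/(h·2πrL)):
R_inner film = 1/(h_i·2πr₁L) = 1/(1810×2π×0.026×1) = 0.003382 K/W
R_copper pipe wall = ln(32.8/26)/(2π×384×1) = 9.629×10^-5 K/W
R_polyurethane foam = ln(53.8/32.8)/(2π×0.0258×1) = 3.053 K/W
R_total = 3.056 K/W
Q = ΔT/R_total = 62/3.056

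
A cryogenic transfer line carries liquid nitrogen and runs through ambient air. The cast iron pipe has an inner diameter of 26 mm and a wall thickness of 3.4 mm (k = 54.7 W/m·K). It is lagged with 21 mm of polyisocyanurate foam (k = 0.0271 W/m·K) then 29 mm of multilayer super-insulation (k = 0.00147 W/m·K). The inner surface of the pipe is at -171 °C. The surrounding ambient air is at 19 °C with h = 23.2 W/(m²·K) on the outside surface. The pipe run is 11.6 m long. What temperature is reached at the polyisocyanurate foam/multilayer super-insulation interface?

Treating each annulus and film as a series resistance:
R_cast iron pipe wall = ln(16.4/13)/(2π×54.7×11.6) = 5.828×10^-5 K/W
R_polyisocyanurate foam = ln(37.4/16.4)/(2π×0.0271×11.6) = 0.4174 K/W
R_multilayer super-insulation = ln(66.4/37.4)/(2π×0.00147×11.6) = 5.358 K/W
R_outer film = 1/(h_o·2πr_oL) = 1/(23.2×2π×0.0664×11.6) = 0.008906 K/W
R_total = 5.784 K/W
Q = ΔT/R_total = 190/5.784
Q = 32.8 W
T_interface = T_inner + Q·ΣR(inner→interface) = -171 + 32.8×0.4174

T ≈ -157 °C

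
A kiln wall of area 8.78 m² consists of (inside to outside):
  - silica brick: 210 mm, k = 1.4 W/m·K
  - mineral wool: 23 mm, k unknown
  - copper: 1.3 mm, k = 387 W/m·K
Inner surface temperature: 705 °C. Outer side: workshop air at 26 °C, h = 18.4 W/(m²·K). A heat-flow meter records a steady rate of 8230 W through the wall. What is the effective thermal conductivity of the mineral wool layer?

Series thermal resistances:
R_silica brick = L/(kA) = 0.21/(1.4×8.78) = 0.01708 K/W
R_copper = L/(kA) = 0.0013/(387×8.78) = 3.826×10^-7 K/W
R_outer film = 1/(h_o·A) = 1/(18.4×8.78) = 0.00619 K/W
Sum of known resistances R_other = 0.02327 K/W
Total R = ΔT/Q = 679/8230 = 0.0825 K/W
R_mineral wool = R_total − R_other = 0.05923 K/W
k = L/(R·A) = 0.023/(0.05923×8.78)

k ≈ 0.0442 W/(m·K)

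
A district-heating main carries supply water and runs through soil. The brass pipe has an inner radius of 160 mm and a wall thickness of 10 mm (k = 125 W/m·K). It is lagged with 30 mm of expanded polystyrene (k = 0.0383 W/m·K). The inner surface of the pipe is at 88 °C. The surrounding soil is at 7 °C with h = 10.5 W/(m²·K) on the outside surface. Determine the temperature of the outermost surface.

Radial resistances (cylindrical: R_cond = ln(r_o/r_i)/(2πkL), R_conv = 1/(h·2πrL)):
R_brass pipe wall = ln(170/160)/(2π×125×1) = 7.719×10^-5 K/W
R_expanded polystyrene = ln(200/170)/(2π×0.0383×1) = 0.6753 K/W
R_outer film = 1/(h_o·2πr_oL) = 1/(10.5×2π×0.2×1) = 0.07579 K/W
R_total = 0.7512 K/W
Q = ΔT/R_total = 81/0.7512
Q = 108 W/m
T_interface = T_inner − Q·ΣR(inner→interface) = 88 − 108×0.6754

T ≈ 15.2 °C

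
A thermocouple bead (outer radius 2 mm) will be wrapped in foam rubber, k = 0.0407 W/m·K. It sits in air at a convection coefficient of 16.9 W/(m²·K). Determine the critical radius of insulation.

r_cr ≈ 4.82 mm

For a sphere r_cr = 2k/h = 2×0.0407/16.9
r_cr = 4.82 mm; since the bare radius (2 mm) is below r_cr, adding a thin layer of insulation will *increase* heat loss.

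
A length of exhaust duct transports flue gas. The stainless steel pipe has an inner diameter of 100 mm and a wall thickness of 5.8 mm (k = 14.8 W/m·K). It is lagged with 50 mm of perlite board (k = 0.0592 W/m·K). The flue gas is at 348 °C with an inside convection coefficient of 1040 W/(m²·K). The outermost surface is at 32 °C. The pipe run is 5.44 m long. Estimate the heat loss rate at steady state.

For a radial system each layer contributes R = ln(r_out/r_in)/(2πkL); films add R = 1/(hA).
R_inner film = 1/(h_i·2πr₁L) = 1/(1040×2π×0.05×5.44) = 5.626×10^-4 K/W
R_stainless steel pipe wall = ln(55.8/50)/(2π×14.8×5.44) = 2.17×10^-4 K/W
R_perlite board = ln(105.8/55.8)/(2π×0.0592×5.44) = 0.3162 K/W
R_total = 0.317 K/W
Q = ΔT/R_total = 316/0.317

Q ≈ 997 W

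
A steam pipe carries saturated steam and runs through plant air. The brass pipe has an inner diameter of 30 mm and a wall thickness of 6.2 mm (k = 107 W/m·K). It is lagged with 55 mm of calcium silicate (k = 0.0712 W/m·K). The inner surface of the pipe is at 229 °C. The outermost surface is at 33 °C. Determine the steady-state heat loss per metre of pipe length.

q′ ≈ 68.5 W/m

Per-layer cylindrical resistances, series-summed:
R_brass pipe wall = ln(21.2/15)/(2π×107×1) = 5.146×10^-4 K/W
R_calcium silicate = ln(76.2/21.2)/(2π×0.0712×1) = 2.86 K/W
R_total = 2.86 K/W
Q = ΔT/R_total = 196/2.86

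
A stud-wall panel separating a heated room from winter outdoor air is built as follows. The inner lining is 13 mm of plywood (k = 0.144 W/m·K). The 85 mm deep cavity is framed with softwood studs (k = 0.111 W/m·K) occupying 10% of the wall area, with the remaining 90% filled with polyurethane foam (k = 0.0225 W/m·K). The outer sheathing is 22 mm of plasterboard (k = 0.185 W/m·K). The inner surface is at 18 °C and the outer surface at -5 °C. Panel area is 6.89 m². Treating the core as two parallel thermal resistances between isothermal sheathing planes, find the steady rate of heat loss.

Sheathing layers in series; stud and cavity paths in parallel between them.
R_inner = 0.013/(0.144×6.89) = 0.0131 K/W
R_stud  = 0.085/(0.111×0.1×6.89) = 1.111 K/W
R_cav   = 0.085/(0.0225×0.9×6.89) = 0.6092 K/W
1/R_core = 1/R_stud + 1/R_cav → R_core = 0.3935 K/W
R_outer = 0.022/(0.185×6.89) = 0.01726 K/W
R_total = 0.4239 K/W
Q = ΔT/R_total = 23/0.4239

Q ≈ 54.3 W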